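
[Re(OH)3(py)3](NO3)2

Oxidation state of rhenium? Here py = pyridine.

+5

2 nitrate outside the brackets (-1 each) → the complex ion is 2+.
Ligand charges: 3×py neutral; 3×OH = -3; sum -3.
Re + (-3) = 2+ ⇒ Re is +5.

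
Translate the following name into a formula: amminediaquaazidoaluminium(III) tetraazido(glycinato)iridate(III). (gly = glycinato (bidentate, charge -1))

[Al(H2O)2(N3)(NH3)][Ir(gly)(N3)4]

Cation [Al…]: ligand charges -1, Al(III) ⇒ ion charge 2+.
Anion [Ir…]: ligand charges -5, Ir(III) ⇒ ion charge 2−.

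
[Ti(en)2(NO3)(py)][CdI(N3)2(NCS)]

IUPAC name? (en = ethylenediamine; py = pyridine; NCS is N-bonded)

bis(ethylenediamine)nitrato(pyridine)titanium(III) diazidoiodoisothiocyanatocadmate(II)

Both ions are complex: the cation is named first with the plain metal name, the anion second with the -ate form; each ion's ligands are alphabetised independently.
Cadmium is always +2 in its complexes; the anion's ligand charges sum to -4, so the complex anion is 2−.
A 1:1 salt means the cation carries the equal and opposite charge, 2+.
Cation: ligand charges sum to -1; for the ion to be 2+, Ti = +3.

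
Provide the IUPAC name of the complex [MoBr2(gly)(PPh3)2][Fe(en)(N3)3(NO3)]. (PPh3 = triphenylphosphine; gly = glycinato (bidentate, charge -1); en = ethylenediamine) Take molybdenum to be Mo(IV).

dibromo(glycinato)bis(triphenylphosphine)molybdenum(IV) triazido(ethylenediamine)nitratoferrate(III)

Mo is given as +4; the cation's ligand charges sum to -3, so the complex cation is 1+.
A 1:1 salt means the anion carries the equal and opposite charge, 1−.
Anion: ligand charges sum to -4; for the ion to be 1−, Fe = +3.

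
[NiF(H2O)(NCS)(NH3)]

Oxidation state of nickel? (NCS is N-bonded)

No counter-ion: the bracketed complex is neutral.
Ligand charges: 1×H2O neutral; 1×F = -1; 1×NH3 neutral; 1×NCS = -1; sum -2.
Ni + (-2) = 0 ⇒ Ni is +2.

+2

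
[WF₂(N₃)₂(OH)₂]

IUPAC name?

diazidodifluorodihydroxotungsten(VI)

There is no counter-ion, so the complex is neutral overall.
Ligand charges: 2×fluoro (-1 each), 2×azido (-1 each), 2×hydroxo (-1 each); total -6. So W + (-6) = 0, giving W = +6.
Ligands are named alphabetically: azido before fluoro before hydroxo.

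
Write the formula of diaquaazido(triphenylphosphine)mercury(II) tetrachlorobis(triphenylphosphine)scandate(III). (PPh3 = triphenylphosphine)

Cation [Hg…]: ligand charges -1, Hg(II) ⇒ ion charge 1+.
Anion [Sc…]: ligand charges -4, Sc(III) ⇒ ion charge 1−.

[Hg(H2O)2(N3)(PPh3)][ScCl4(PPh3)2]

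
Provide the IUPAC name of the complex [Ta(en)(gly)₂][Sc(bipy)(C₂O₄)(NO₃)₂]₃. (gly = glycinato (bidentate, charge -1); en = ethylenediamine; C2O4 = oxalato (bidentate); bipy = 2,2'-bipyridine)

Scandium is always +3 in its complexes; the anion's ligand charges sum to -4, so the complex anion is 1−.
With 3 anions per cation, the cation must be 3×1 = 3+.
Cation: ligand charges sum to -2; for the ion to be 3+, Ta = +5.

(ethylenediamine)bis(glycinato)tantalum(V) (2,2'-bipyridine)dinitratooxalatoscandate(III)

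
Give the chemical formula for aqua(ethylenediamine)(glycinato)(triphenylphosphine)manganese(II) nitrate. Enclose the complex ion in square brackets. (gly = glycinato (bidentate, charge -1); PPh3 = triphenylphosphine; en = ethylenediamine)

Ligands: 1 glycinato (gly, -1), 1 aqua (H2O, neutral), 1 triphenylphosphine (PPh3, neutral), 1 ethylenediamine (en, neutral). Ligand charge sum = -1.
With Mn in oxidation state +2, the complex ion is [Mn...]^1+.
Charge balance with nitrate (-1) requires 1 complex ion per 1 nitrate.

[Mn(en)(gly)(H2O)(PPh3)]NO3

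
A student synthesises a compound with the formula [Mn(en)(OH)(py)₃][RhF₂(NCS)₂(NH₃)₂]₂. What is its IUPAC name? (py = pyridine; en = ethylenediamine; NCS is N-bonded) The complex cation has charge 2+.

(ethylenediamine)hydroxotris(pyridine)manganese(III) diamminedifluorodiisothiocyanatorhodate(III)

Both ions are complex: the cation is named first with the plain metal name, the anion second with the -ate form; each ion's ligands are alphabetised independently.
The complex cation is given as 2+; its ligand charges sum to -1, so Mn = +3.
With 2 anions per cation, each anion must be 2/2 = 1−.
Anion: ligand charges sum to -4; for the ion to be 1−, Rh = +3.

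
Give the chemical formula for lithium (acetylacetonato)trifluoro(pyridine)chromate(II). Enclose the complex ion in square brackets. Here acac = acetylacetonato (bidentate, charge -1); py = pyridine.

Ligands: 1 acetylacetonato (acac, -1), 3 fluoro (F, -1), 1 pyridine (py, neutral). Ligand charge sum = -4.
With Cr in oxidation state +2, the complex ion is [Cr...]^2−.
Charge balance with lithium (+1) requires 1 complex ion per 2 lithium.

Li2[Cr(acac)F3(py)]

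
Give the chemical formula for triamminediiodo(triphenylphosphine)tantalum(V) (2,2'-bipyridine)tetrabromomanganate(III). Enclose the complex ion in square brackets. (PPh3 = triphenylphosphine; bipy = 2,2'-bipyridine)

Cation [Ta…]: ligand charges -2, Ta(V) ⇒ ion charge 3+.
Anion [Mn…]: ligand charges -4, Mn(III) ⇒ ion charge 1−.
One 3+ cation requires 3 of the 1− anion.

[TaI2(NH3)3(PPh3)][Mn(bipy)Br4]3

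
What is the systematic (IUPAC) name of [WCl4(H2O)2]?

diaquatetrachlorotungsten(IV)

There is no counter-ion, so the complex is neutral overall.
Ligand charges: 2×aqua (neutral), 4×chloro (-1 each); total -4. So W + (-4) = 0, giving W = +4.
Ligands are named alphabetically: aqua before chloro.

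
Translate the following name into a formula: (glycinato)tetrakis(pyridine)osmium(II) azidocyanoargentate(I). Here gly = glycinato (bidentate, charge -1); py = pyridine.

Cation [Os…]: ligand charges -1, Os(II) ⇒ ion charge 1+.
Anion [Ag…]: ligand charges -2, Ag(I) ⇒ ion charge 1−.
One 1+ cation balances one 1− anion.

[Os(gly)(py)4][Ag(CN)(N3)]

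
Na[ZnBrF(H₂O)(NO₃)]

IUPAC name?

The 1 sodium counter-ion carries a total charge of +1, so each complex ion is 1−.
Ligand charges: 1×nitrato (-1 each), 1×aqua (neutral), 1×bromo (-1 each), 1×fluoro (-1 each); total -3. So Zn + (-3) = 1−, giving Zn = +2.
The complex ion is anionic, so zinc takes the -ate form zincate(II).

sodium aquabromofluoronitratozincate(II)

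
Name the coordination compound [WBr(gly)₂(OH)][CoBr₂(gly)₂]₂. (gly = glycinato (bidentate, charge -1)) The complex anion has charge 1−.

bromobis(glycinato)hydroxotungsten(VI) dibromobis(glycinato)cobaltate(III)

The complex anion is given as 1−; its ligand charges sum to -4, so Co = +3.
With 2 anions per cation, the cation must be 2×1 = 2+.
Cation: ligand charges sum to -4; for the ion to be 2+, W = +6.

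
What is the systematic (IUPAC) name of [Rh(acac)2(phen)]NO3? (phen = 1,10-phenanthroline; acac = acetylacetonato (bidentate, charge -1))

The 1 nitrate counter-ion carries a total charge of -1, so each complex ion is 1+.
Ligand charges: 1×1,10-phenanthroline (neutral), 2×acetylacetonato (-1 each); total -2. So Rh + (-2) = 1+, giving Rh = +3.
Ligands are named alphabetically: acetylacetonato before phenanthroline.

bis(acetylacetonato)(1,10-phenanthroline)rhodium(III) nitrate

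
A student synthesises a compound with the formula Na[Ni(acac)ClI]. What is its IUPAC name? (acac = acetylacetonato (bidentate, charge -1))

sodium (acetylacetonato)chloroiodonickelate(II)

The 1 sodium counter-ion carries a total charge of +1, so each complex ion is 1−.
Ligand charges: 1×acetylacetonato (-1 each), 1×chloro (-1 each), 1×iodo (-1 each); total -3. So Ni + (-3) = 1−, giving Ni = +2.
Ligands are named alphabetically: acetylacetonato before chloro before iodo.
The complex ion is anionic, so nickel takes the -ate form nickelate(II).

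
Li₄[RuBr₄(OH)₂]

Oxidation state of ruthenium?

4 lithium outside the brackets (+1 each) → the complex ion is 4−.
Ligand charges: 2×OH = -2; 4×Br = -4; sum -6.
Ru + (-6) = 4− ⇒ Ru is +2.

+2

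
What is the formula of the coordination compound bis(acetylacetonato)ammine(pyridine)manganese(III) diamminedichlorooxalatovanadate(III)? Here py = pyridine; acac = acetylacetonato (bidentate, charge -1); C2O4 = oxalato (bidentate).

Cation [Mn…]: ligand charges -2, Mn(III) ⇒ ion charge 1+.
Anion [V…]: ligand charges -4, V(III) ⇒ ion charge 1−.
One 1+ cation balances one 1− anion.

[Mn(acac)2(NH3)(py)][V(C2O4)Cl2(NH3)2]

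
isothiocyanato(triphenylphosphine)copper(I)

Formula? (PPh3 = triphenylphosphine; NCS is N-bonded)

[Cu(NCS)(PPh3)]

Ligands: 1 triphenylphosphine (PPh3, neutral), 1 isothiocyanato (NCS, -1). Ligand charge sum = -1.
With Cu in oxidation state +1, the complex ion is [Cu...].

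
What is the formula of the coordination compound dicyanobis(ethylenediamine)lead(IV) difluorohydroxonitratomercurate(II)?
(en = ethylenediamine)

Cation [Pb…]: ligand charges -2, Pb(IV) ⇒ ion charge 2+.
Anion [Hg…]: ligand charges -4, Hg(II) ⇒ ion charge 2−.
One 2+ cation balances one 2− anion.

[Pb(CN)2(en)2][HgF2(NO3)(OH)]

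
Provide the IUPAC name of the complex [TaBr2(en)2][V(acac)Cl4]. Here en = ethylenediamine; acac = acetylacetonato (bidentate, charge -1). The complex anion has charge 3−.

Both ions are complex: the cation is named first with the plain metal name, the anion second with the -ate form; each ion's ligands are alphabetised independently.
The complex anion is given as 3−; its ligand charges sum to -5, so V = +2.
A 1:1 salt means the cation carries the equal and opposite charge, 3+.
Cation: ligand charges sum to -2; for the ion to be 3+, Ta = +5.

dibromobis(ethylenediamine)tantalum(V) (acetylacetonato)tetrachlorovanadate(II)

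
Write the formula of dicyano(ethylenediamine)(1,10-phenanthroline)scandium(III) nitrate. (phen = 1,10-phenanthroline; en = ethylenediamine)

[Sc(CN)2(en)(phen)]NO3

Ligands: 1 1,10-phenanthroline (phen, neutral), 2 cyano (CN, -1), 1 ethylenediamine (en, neutral). Ligand charge sum = -2.
With Sc in oxidation state +3, the complex ion is [Sc...]^1+.
Charge balance with nitrate (-1) requires 1 complex ion per 1 nitrate.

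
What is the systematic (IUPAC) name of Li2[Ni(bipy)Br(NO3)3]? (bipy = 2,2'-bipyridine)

The 2 lithium counter-ions carry a total charge of +2, so each complex ion is 2−.
Ligand charges: 3×nitrato (-1 each), 1×2,2'-bipyridine (neutral), 1×bromo (-1 each); total -4. So Ni + (-4) = 2−, giving Ni = +2.
Ligands are named alphabetically: bipyridine before bromo before nitrato.
The complex ion is anionic, so nickel takes the -ate form nickelate(II).

lithium (2,2'-bipyridine)bromotrinitratonickelate(II)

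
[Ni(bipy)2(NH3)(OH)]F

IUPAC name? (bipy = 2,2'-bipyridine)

The 1 fluoride counter-ion carries a total charge of -1, so each complex ion is 1+.
Ligand charges: 2×2,2'-bipyridine (neutral), 1×hydroxo (-1 each), 1×ammine (neutral); total -1. So Ni + (-1) = 1+, giving Ni = +2.
Ligands are named alphabetically: ammine before bipyridine before hydroxo.

amminebis(2,2'-bipyridine)hydroxonickel(II) fluoride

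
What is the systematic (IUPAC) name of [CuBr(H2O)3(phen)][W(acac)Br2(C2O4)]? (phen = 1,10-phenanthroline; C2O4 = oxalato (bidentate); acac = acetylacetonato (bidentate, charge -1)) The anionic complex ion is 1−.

Both ions are complex: the cation is named first with the plain metal name, the anion second with the -ate form; each ion's ligands are alphabetised independently.
The complex anion is given as 1−; its ligand charges sum to -5, so W = +4.
A 1:1 salt means the cation carries the equal and opposite charge, 1+.
Cation: ligand charges sum to -1; for the ion to be 1+, Cu = +2.

triaquabromo(1,10-phenanthroline)copper(II) (acetylacetonato)dibromooxalatotungstate(IV)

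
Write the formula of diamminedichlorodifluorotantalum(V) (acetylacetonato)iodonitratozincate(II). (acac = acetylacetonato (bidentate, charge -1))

Cation [Ta…]: ligand charges -4, Ta(V) ⇒ ion charge 1+.
Anion [Zn…]: ligand charges -3, Zn(II) ⇒ ion charge 1−.
One 1+ cation balances one 1− anion.

[TaCl2F2(NH3)2][Zn(acac)I(NO3)]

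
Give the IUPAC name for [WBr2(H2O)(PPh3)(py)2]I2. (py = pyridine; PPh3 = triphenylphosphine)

aquadibromobis(pyridine)(triphenylphosphine)tungsten(IV) iodide

The 2 iodide counter-ions carry a total charge of -2, so each complex ion is 2+.
Ligand charges: 2×pyridine (neutral), 1×triphenylphosphine (neutral), 1×aqua (neutral), 2×bromo (-1 each); total -2. So W + (-2) = 2+, giving W = +4.
Ligands are named alphabetically: aqua before bromo before pyridine before triphenylphosphine.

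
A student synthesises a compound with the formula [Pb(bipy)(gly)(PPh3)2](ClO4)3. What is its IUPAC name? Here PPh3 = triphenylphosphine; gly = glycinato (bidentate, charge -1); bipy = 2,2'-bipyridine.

The 3 perchlorate counter-ions carry a total charge of -3, so each complex ion is 3+.
Ligand charges: 2×triphenylphosphine (neutral), 1×glycinato (-1 each), 1×2,2'-bipyridine (neutral); total -1. So Pb + (-1) = 3+, giving Pb = +4.
Ligands are named alphabetically: bipyridine before glycinato before triphenylphosphine.

(2,2'-bipyridine)(glycinato)bis(triphenylphosphine)lead(IV) perchlorate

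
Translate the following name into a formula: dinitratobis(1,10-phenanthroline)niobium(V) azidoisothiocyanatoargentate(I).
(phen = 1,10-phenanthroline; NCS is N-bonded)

Cation [Nb…]: ligand charges -2, Nb(V) ⇒ ion charge 3+.
Anion [Ag…]: ligand charges -2, Ag(I) ⇒ ion charge 1−.

[Nb(NO3)2(phen)2][Ag(N3)(NCS)]3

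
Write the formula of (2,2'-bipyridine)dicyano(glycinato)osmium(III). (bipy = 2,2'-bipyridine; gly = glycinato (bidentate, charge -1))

Ligands: 2 cyano (CN, -1), 1 2,2'-bipyridine (bipy, neutral), 1 glycinato (gly, -1). Ligand charge sum = -3.
With Os in oxidation state +3, the complex ion is [Os...].

[Os(bipy)(CN)2(gly)]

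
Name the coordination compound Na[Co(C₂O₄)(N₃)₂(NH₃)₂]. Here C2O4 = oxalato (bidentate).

sodium diamminediazidooxalatocobaltate(III)

The 1 sodium counter-ion carries a total charge of +1, so each complex ion is 1−.
Ligand charges: 1×oxalato (-2 each), 2×ammine (neutral), 2×azido (-1 each); total -4. So Co + (-4) = 1−, giving Co = +3.
The complex ion is anionic, so cobalt takes the -ate form cobaltate(III).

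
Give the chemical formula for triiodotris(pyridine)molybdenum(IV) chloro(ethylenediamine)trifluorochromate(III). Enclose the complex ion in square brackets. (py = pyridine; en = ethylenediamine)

[MoI3(py)3][CrCl(en)F3]

Cation [Mo…]: ligand charges -3, Mo(IV) ⇒ ion charge 1+.
Anion [Cr…]: ligand charges -4, Cr(III) ⇒ ion charge 1−.
One 1+ cation balances one 1− anion.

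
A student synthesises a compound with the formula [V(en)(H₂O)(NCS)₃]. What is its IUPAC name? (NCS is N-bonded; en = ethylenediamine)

aqua(ethylenediamine)triisothiocyanatovanadium(III)

There is no counter-ion, so the complex is neutral overall.
Ligand charges: 1×aqua (neutral), 3×isothiocyanato (-1 each), 1×ethylenediamine (neutral); total -3. So V + (-3) = 0, giving V = +3.
Ligands are named alphabetically: aqua before ethylenediamine before isothiocyanato.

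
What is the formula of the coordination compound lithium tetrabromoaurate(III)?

Ligands: 4 bromo (Br, -1). Ligand charge sum = -4.
With Au in oxidation state +3, the complex ion is [Au...]^1−.
Charge balance with lithium (+1) requires 1 complex ion per 1 lithium.

Li[AuBr4]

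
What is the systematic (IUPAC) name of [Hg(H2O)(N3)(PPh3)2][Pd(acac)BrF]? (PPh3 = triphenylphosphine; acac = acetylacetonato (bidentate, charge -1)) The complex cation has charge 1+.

aquaazidobis(triphenylphosphine)mercury(II) (acetylacetonato)bromofluoropalladate(II)

The complex cation is given as 1+; its ligand charges sum to -1, so Hg = +2.
A 1:1 salt means the anion carries the equal and opposite charge, 1−.
Anion: ligand charges sum to -3; for the ion to be 1−, Pd = +2.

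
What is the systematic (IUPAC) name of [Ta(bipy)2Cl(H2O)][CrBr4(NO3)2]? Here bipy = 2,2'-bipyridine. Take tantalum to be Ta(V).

Ta is given as +5; the cation's ligand charges sum to -1, so the complex cation is 4+.
A 1:1 salt means the anion carries the equal and opposite charge, 4−.
Anion: ligand charges sum to -6; for the ion to be 4−, Cr = +2.

aquabis(2,2'-bipyridine)chlorotantalum(V) tetrabromodinitratochromate(II)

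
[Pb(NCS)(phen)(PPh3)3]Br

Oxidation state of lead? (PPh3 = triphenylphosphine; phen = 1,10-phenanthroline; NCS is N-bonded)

1 bromide outside the brackets (-1 each) → the complex ion is 1+.
Ligand charges: 3×PPh3 neutral; 1×phen neutral; 1×NCS = -1; sum -1.
Pb + (-1) = 1+ ⇒ Pb is +2.

+2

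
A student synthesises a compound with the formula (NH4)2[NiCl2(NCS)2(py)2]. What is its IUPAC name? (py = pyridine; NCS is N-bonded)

The 2 ammonium counter-ions carry a total charge of +2, so each complex ion is 2−.
Ligand charges: 2×chloro (-1 each), 2×pyridine (neutral), 2×isothiocyanato (-1 each); total -4. So Ni + (-4) = 2−, giving Ni = +2.
The complex ion is anionic, so nickel takes the -ate form nickelate(II).

ammonium dichlorodiisothiocyanatobis(pyridine)nickelate(II)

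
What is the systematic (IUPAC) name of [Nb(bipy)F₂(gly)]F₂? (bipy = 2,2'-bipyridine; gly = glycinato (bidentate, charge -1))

The 2 fluoride counter-ions carry a total charge of -2, so each complex ion is 2+.
Ligand charges: 1×2,2'-bipyridine (neutral), 2×fluoro (-1 each), 1×glycinato (-1 each); total -3. So Nb + (-3) = 2+, giving Nb = +5.
Ligands are named alphabetically: bipyridine before fluoro before glycinato.

(2,2'-bipyridine)difluoro(glycinato)niobium(V) fluoride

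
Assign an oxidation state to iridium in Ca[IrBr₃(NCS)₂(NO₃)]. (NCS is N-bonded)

+4

1 calcium outside the brackets (+2 each) → the complex ion is 2−.
Ligand charges: 2×NCS = -2; 1×NO3 = -1; 3×Br = -3; sum -6.
Ir + (-6) = 2− ⇒ Ir is +4.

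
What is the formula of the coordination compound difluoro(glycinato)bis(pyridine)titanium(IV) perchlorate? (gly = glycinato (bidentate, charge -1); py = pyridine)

Ligands: 2 fluoro (F, -1), 1 glycinato (gly, -1), 2 pyridine (py, neutral). Ligand charge sum = -3.
Charge balance with perchlorate (-1) requires 1 complex ion per 1 perchlorate.

[TiF2(gly)(py)2]ClO4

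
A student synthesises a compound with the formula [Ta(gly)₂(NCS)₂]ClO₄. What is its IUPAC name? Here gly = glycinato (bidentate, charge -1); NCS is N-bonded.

The 1 perchlorate counter-ion carries a total charge of -1, so each complex ion is 1+.
Ligand charges: 2×glycinato (-1 each), 2×isothiocyanato (-1 each); total -4. So Ta + (-4) = 1+, giving Ta = +5.
Ligands are named alphabetically: glycinato before isothiocyanato.

bis(glycinato)diisothiocyanatotantalum(V) perchlorate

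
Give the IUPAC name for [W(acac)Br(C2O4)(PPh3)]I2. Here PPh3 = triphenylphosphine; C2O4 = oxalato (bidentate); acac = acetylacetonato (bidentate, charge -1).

(acetylacetonato)bromooxalato(triphenylphosphine)tungsten(VI) iodide

The 2 iodide counter-ions carry a total charge of -2, so each complex ion is 2+.
Ligand charges: 1×triphenylphosphine (neutral), 1×oxalato (-2 each), 1×bromo (-1 each), 1×acetylacetonato (-1 each); total -4. So W + (-4) = 2+, giving W = +6.
Ligands are named alphabetically: acetylacetonato before bromo before oxalato before triphenylphosphine.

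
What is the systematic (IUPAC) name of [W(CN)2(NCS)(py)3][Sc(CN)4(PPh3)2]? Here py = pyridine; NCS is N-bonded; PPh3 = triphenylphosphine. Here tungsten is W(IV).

Both ions are complex: the cation is named first with the plain metal name, the anion second with the -ate form; each ion's ligands are alphabetised independently.
W is given as +4; the cation's ligand charges sum to -3, so the complex cation is 1+.
A 1:1 salt means the anion carries the equal and opposite charge, 1−.
Anion: ligand charges sum to -4; for the ion to be 1−, Sc = +3.

dicyanoisothiocyanatotris(pyridine)tungsten(IV) tetracyanobis(triphenylphosphine)scandate(III)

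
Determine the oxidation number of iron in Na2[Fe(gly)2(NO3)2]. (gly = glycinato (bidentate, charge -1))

2 sodium outside the brackets (+1 each) → the complex ion is 2−.
Ligand charges: 2×NO3 = -2; 2×gly = -2; sum -4.
Fe + (-4) = 2− ⇒ Fe is +2.

+2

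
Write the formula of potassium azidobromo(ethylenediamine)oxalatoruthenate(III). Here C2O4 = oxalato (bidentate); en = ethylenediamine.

K[RuBr(C2O4)(en)(N3)]

Ligands: 1 oxalato (C2O4, -2), 1 ethylenediamine (en, neutral), 1 bromo (Br, -1), 1 azido (N3, -1). Ligand charge sum = -4.
With Ru in oxidation state +3, the complex ion is [Ru...]^1−.
Charge balance with potassium (+1) requires 1 complex ion per 1 potassium.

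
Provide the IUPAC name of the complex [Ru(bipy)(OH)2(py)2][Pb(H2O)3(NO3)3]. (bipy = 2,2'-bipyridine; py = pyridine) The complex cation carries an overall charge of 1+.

Both ions are complex: the cation is named first with the plain metal name, the anion second with the -ate form; each ion's ligands are alphabetised independently.
The complex cation is given as 1+; its ligand charges sum to -2, so Ru = +3.
A 1:1 salt means the anion carries the equal and opposite charge, 1−.
Anion: ligand charges sum to -3; for the ion to be 1−, Pb = +2.

(2,2'-bipyridine)dihydroxobis(pyridine)ruthenium(III) triaquatrinitratoplumbate(II)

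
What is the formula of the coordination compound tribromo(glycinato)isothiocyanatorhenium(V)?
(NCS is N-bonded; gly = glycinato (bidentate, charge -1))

Ligands: 1 isothiocyanato (NCS, -1), 1 glycinato (gly, -1), 3 bromo (Br, -1). Ligand charge sum = -5.
With Re in oxidation state +5, the complex ion is [Re...].

[ReBr3(gly)(NCS)]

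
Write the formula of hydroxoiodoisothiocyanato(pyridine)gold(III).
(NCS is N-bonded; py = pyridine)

[AuI(NCS)(OH)(py)]

Ligands: 1 isothiocyanato (NCS, -1), 1 hydroxo (OH, -1), 1 iodo (I, -1), 1 pyridine (py, neutral). Ligand charge sum = -3.
With Au in oxidation state +3, the complex ion is [Au...].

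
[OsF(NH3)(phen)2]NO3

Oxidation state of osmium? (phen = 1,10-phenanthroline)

1 nitrate outside the brackets (-1 each) → the complex ion is 1+.
Ligand charges: 2×phen neutral; 1×F = -1; 1×NH3 neutral; sum -1.
Os + (-1) = 1+ ⇒ Os is +2.

+2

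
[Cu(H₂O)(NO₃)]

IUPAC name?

aquanitratocopper(I)

There is no counter-ion, so the complex is neutral overall.
Ligand charges: 1×aqua (neutral), 1×nitrato (-1 each); total -1. So Cu + (-1) = 0, giving Cu = +1.
Ligands are named alphabetically: aqua before nitrato.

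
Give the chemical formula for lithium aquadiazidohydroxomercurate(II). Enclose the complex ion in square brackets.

Li[Hg(H2O)(N3)2(OH)]

Ligands: 1 aqua (H2O, neutral), 2 azido (N3, -1), 1 hydroxo (OH, -1). Ligand charge sum = -3.
Charge balance with lithium (+1) requires 1 complex ion per 1 lithium.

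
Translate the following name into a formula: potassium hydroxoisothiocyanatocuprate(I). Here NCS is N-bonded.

K[Cu(NCS)(OH)]

Ligands: 1 hydroxo (OH, -1), 1 isothiocyanato (NCS, -1). Ligand charge sum = -2.
Charge balance with potassium (+1) requires 1 complex ion per 1 potassium.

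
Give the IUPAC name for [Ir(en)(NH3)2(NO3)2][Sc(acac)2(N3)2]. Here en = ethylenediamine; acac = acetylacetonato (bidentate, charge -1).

diammine(ethylenediamine)dinitratoiridium(III) bis(acetylacetonato)diazidoscandate(III)

Both ions are complex: the cation is named first with the plain metal name, the anion second with the -ate form; each ion's ligands are alphabetised independently.
Scandium is always +3 in its complexes; the anion's ligand charges sum to -4, so the complex anion is 1−.
A 1:1 salt means the cation carries the equal and opposite charge, 1+.
Cation: ligand charges sum to -2; for the ion to be 1+, Ir = +3.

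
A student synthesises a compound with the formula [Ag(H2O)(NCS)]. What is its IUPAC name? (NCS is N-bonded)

There is no counter-ion, so the complex is neutral overall.
Ligand charges: 1×aqua (neutral), 1×isothiocyanato (-1 each); total -1. So Ag + (-1) = 0, giving Ag = +1.
Ligands are named alphabetically: aqua before isothiocyanato.

aquaisothiocyanatosilver(I)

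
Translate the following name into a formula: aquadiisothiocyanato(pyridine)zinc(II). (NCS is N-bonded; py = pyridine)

Ligands: 1 aqua (H2O, neutral), 2 isothiocyanato (NCS, -1), 1 pyridine (py, neutral). Ligand charge sum = -2.
With Zn in oxidation state +2, the complex ion is [Zn...].

[Zn(H2O)(NCS)2(py)]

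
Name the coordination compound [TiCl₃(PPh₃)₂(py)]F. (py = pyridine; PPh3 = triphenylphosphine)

The 1 fluoride counter-ion carries a total charge of -1, so each complex ion is 1+.
Ligand charges: 1×pyridine (neutral), 2×triphenylphosphine (neutral), 3×chloro (-1 each); total -3. So Ti + (-3) = 1+, giving Ti = +4.
Ligands are named alphabetically: chloro before pyridine before triphenylphosphine.

trichloro(pyridine)bis(triphenylphosphine)titanium(IV) fluoride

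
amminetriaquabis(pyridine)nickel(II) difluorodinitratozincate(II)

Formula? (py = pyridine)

Cation [Ni…]: ligand charges 0, Ni(II) ⇒ ion charge 2+.
Anion [Zn…]: ligand charges -4, Zn(II) ⇒ ion charge 2−.

[Ni(H2O)3(NH3)(py)2][ZnF2(NO3)2]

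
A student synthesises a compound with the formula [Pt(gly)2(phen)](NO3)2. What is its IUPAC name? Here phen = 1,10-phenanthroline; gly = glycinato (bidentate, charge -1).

The 2 nitrate counter-ions carry a total charge of -2, so each complex ion is 2+.
Ligand charges: 1×1,10-phenanthroline (neutral), 2×glycinato (-1 each); total -2. So Pt + (-2) = 2+, giving Pt = +4.
Ligands are named alphabetically: glycinato before phenanthroline.

bis(glycinato)(1,10-phenanthroline)platinum(IV) nitrate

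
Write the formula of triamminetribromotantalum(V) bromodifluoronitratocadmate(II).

Cation [Ta…]: ligand charges -3, Ta(V) ⇒ ion charge 2+.
Anion [Cd…]: ligand charges -4, Cd(II) ⇒ ion charge 2−.

[TaBr3(NH3)3][CdBrF2(NO3)]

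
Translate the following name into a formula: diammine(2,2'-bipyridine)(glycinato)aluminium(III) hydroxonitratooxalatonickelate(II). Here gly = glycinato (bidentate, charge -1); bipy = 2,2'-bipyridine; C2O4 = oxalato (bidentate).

Cation [Al…]: ligand charges -1, Al(III) ⇒ ion charge 2+.
Anion [Ni…]: ligand charges -4, Ni(II) ⇒ ion charge 2−.

[Al(bipy)(gly)(NH3)2][Ni(C2O4)(NO3)(OH)]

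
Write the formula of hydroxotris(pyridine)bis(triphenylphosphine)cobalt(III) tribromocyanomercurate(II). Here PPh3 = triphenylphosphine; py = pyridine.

Cation [Co…]: ligand charges -1, Co(III) ⇒ ion charge 2+.
Anion [Hg…]: ligand charges -4, Hg(II) ⇒ ion charge 2−.
One 2+ cation balances one 2− anion.

[Co(OH)(PPh3)2(py)3][HgBr3(CN)]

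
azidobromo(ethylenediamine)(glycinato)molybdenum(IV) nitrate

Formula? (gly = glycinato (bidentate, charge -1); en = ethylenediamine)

[MoBr(en)(gly)(N3)]NO3

Ligands: 1 azido (N3, -1), 1 glycinato (gly, -1), 1 ethylenediamine (en, neutral), 1 bromo (Br, -1). Ligand charge sum = -3.
With Mo in oxidation state +4, the complex ion is [Mo...]^1+.
Charge balance with nitrate (-1) requires 1 complex ion per 1 nitrate.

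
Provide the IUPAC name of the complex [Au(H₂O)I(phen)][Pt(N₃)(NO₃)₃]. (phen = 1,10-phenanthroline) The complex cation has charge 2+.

aquaiodo(1,10-phenanthroline)gold(III) azidotrinitratoplatinate(II)

Both ions are complex: the cation is named first with the plain metal name, the anion second with the -ate form; each ion's ligands are alphabetised independently.
The complex cation is given as 2+; its ligand charges sum to -1, so Au = +3.
A 1:1 salt means the anion carries the equal and opposite charge, 2−.
Anion: ligand charges sum to -4; for the ion to be 2−, Pt = +2.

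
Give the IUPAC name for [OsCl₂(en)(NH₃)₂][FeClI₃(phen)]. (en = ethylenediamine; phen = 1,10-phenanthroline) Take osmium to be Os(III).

diamminedichloro(ethylenediamine)osmium(III) chlorotriiodo(1,10-phenanthroline)ferrate(III)

Os is given as +3; the cation's ligand charges sum to -2, so the complex cation is 1+.
A 1:1 salt means the anion carries the equal and opposite charge, 1−.
Anion: ligand charges sum to -4; for the ion to be 1−, Fe = +3.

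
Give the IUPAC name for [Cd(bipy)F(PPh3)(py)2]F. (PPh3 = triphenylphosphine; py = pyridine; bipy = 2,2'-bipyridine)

(2,2'-bipyridine)fluorobis(pyridine)(triphenylphosphine)cadmium(II) fluoride

The 1 fluoride counter-ion carries a total charge of -1, so each complex ion is 1+.
Ligand charges: 1×triphenylphosphine (neutral), 1×fluoro (-1 each), 2×pyridine (neutral), 1×2,2'-bipyridine (neutral); total -1. So Cd + (-1) = 1+, giving Cd = +2.
Ligands are named alphabetically: bipyridine before fluoro before pyridine before triphenylphosphine.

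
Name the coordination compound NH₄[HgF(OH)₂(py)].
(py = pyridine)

The 1 ammonium counter-ion carries a total charge of +1, so each complex ion is 1−.
Ligand charges: 1×fluoro (-1 each), 2×hydroxo (-1 each), 1×pyridine (neutral); total -3. So Hg + (-3) = 1−, giving Hg = +2.
The complex ion is anionic, so mercury takes the -ate form mercurate(II).

ammonium fluorodihydroxo(pyridine)mercurate(II)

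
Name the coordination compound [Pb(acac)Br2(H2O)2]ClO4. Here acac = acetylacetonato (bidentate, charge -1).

The 1 perchlorate counter-ion carries a total charge of -1, so each complex ion is 1+.
Ligand charges: 2×aqua (neutral), 2×bromo (-1 each), 1×acetylacetonato (-1 each); total -3. So Pb + (-3) = 1+, giving Pb = +4.
Ligands are named alphabetically: acetylacetonato before aqua before bromo.

(acetylacetonato)diaquadibromolead(IV) perchlorate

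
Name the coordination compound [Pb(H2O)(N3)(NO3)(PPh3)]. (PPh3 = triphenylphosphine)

aquaazidonitrato(triphenylphosphine)lead(II)

There is no counter-ion, so the complex is neutral overall.
Ligand charges: 1×nitrato (-1 each), 1×triphenylphosphine (neutral), 1×azido (-1 each), 1×aqua (neutral); total -2. So Pb + (-2) = 0, giving Pb = +2.
Ligands are named alphabetically: aqua before azido before nitrato before triphenylphosphine.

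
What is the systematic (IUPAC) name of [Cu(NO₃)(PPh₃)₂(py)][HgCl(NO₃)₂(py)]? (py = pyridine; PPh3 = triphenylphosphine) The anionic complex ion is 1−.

Both ions are complex: the cation is named first with the plain metal name, the anion second with the -ate form; each ion's ligands are alphabetised independently.
The complex anion is given as 1−; its ligand charges sum to -3, so Hg = +2.
A 1:1 salt means the cation carries the equal and opposite charge, 1+.
Cation: ligand charges sum to -1; for the ion to be 1+, Cu = +2.

nitrato(pyridine)bis(triphenylphosphine)copper(II) chlorodinitrato(pyridine)mercurate(II)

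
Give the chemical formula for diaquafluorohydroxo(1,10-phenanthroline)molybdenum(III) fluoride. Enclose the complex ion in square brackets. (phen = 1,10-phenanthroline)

Ligands: 2 aqua (H2O, neutral), 1 hydroxo (OH, -1), 1 1,10-phenanthroline (phen, neutral), 1 fluoro (F, -1). Ligand charge sum = -2.
With Mo in oxidation state +3, the complex ion is [Mo...]^1+.
Charge balance with fluoride (-1) requires 1 complex ion per 1 fluoride.

[MoF(H2O)2(OH)(phen)]F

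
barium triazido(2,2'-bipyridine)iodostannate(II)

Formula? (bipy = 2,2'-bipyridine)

Ligands: 1 2,2'-bipyridine (bipy, neutral), 1 iodo (I, -1), 3 azido (N3, -1). Ligand charge sum = -4.
Charge balance with barium (+2) requires 1 complex ion per 1 barium.

Ba[Sn(bipy)I(N3)3]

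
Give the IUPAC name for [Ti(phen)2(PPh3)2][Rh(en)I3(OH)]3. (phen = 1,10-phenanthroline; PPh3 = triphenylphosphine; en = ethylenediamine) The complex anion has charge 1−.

bis(1,10-phenanthroline)bis(triphenylphosphine)titanium(III) (ethylenediamine)hydroxotriiodorhodate(III)

The complex anion is given as 1−; its ligand charges sum to -4, so Rh = +3.
With 3 anions per cation, the cation must be 3×1 = 3+.
Cation: ligand charges sum to 0; for the ion to be 3+, Ti = +3.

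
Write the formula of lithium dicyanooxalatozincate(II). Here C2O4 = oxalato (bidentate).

Li2[Zn(C2O4)(CN)2]

Ligands: 2 cyano (CN, -1), 1 oxalato (C2O4, -2). Ligand charge sum = -4.
With Zn in oxidation state +2, the complex ion is [Zn...]^2−.
Charge balance with lithium (+1) requires 1 complex ion per 2 lithium.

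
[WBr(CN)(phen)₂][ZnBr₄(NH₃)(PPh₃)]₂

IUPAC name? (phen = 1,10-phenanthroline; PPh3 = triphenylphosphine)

bromocyanobis(1,10-phenanthroline)tungsten(VI) amminetetrabromo(triphenylphosphine)zincate(II)

Both ions are complex: the cation is named first with the plain metal name, the anion second with the -ate form; each ion's ligands are alphabetised independently.
Zinc is always +2 in its complexes; the anion's ligand charges sum to -4, so the complex anion is 2−.
With 2 anions per cation, the cation must be 2×2 = 4+.
Cation: ligand charges sum to -2; for the ion to be 4+, W = +6.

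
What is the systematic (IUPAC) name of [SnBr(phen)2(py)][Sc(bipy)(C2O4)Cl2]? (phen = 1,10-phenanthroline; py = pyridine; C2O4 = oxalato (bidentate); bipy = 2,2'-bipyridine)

bromobis(1,10-phenanthroline)(pyridine)tin(II) (2,2'-bipyridine)dichlorooxalatoscandate(III)

Both ions are complex: the cation is named first with the plain metal name, the anion second with the -ate form; each ion's ligands are alphabetised independently.
Scandium is always +3 in its complexes; the anion's ligand charges sum to -4, so the complex anion is 1−.
A 1:1 salt means the cation carries the equal and opposite charge, 1+.
Cation: ligand charges sum to -1; for the ion to be 1+, Sn = +2.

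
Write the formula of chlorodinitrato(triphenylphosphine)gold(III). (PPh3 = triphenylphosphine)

[AuCl(NO3)2(PPh3)]

Ligands: 1 triphenylphosphine (PPh3, neutral), 2 nitrato (NO3, -1), 1 chloro (Cl, -1). Ligand charge sum = -3.
With Au in oxidation state +3, the complex ion is [Au...].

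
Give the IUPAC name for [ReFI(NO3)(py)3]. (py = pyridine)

fluoroiodonitratotris(pyridine)rhenium(III)

There is no counter-ion, so the complex is neutral overall.
Ligand charges: 3×pyridine (neutral), 1×nitrato (-1 each), 1×fluoro (-1 each), 1×iodo (-1 each); total -3. So Re + (-3) = 0, giving Re = +3.
Ligands are named alphabetically: fluoro before iodo before nitrato before pyridine.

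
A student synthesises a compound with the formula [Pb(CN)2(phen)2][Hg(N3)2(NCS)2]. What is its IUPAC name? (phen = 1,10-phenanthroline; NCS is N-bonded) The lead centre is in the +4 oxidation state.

Both ions are complex: the cation is named first with the plain metal name, the anion second with the -ate form; each ion's ligands are alphabetised independently.
Pb is given as +4; the cation's ligand charges sum to -2, so the complex cation is 2+.
A 1:1 salt means the anion carries the equal and opposite charge, 2−.
Anion: ligand charges sum to -4; for the ion to be 2−, Hg = +2.

dicyanobis(1,10-phenanthroline)lead(IV) diazidodiisothiocyanatomercurate(II)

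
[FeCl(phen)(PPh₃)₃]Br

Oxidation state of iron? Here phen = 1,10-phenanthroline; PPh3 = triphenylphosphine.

+2

1 bromide outside the brackets (-1 each) → the complex ion is 1+.
Ligand charges: 1×phen neutral; 3×PPh3 neutral; 1×Cl = -1; sum -1.
Fe + (-1) = 1+ ⇒ Fe is +2.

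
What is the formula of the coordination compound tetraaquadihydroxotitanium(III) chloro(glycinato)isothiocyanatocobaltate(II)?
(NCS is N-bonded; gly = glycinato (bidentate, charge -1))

[Ti(H2O)4(OH)2][CoCl(gly)(NCS)]

Cation [Ti…]: ligand charges -2, Ti(III) ⇒ ion charge 1+.
Anion [Co…]: ligand charges -3, Co(II) ⇒ ion charge 1−.
One 1+ cation balances one 1− anion.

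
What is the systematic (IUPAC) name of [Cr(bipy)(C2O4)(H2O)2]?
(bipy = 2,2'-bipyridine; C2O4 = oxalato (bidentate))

diaqua(2,2'-bipyridine)oxalatochromium(II)

There is no counter-ion, so the complex is neutral overall.
Ligand charges: 1×2,2'-bipyridine (neutral), 2×aqua (neutral), 1×oxalato (-2 each); total -2. So Cr + (-2) = 0, giving Cr = +2.
Ligands are named alphabetically: aqua before bipyridine before oxalato.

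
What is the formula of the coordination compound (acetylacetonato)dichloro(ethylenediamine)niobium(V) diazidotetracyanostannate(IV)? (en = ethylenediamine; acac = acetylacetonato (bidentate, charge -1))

Cation [Nb…]: ligand charges -3, Nb(V) ⇒ ion charge 2+.
Anion [Sn…]: ligand charges -6, Sn(IV) ⇒ ion charge 2−.
One 2+ cation balances one 2− anion.

[Nb(acac)Cl2(en)][Sn(CN)4(N3)2]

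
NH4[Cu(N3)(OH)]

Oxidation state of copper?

1 ammonium outside the brackets (+1 each) → the complex ion is 1−.
Ligand charges: 1×N3 = -1; 1×OH = -1; sum -2.
Cu + (-2) = 1− ⇒ Cu is +1.

+1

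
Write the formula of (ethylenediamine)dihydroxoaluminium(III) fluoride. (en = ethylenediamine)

[Al(en)(OH)2]F

Ligands: 2 hydroxo (OH, -1), 1 ethylenediamine (en, neutral). Ligand charge sum = -2.
With Al in oxidation state +3, the complex ion is [Al...]^1+.
Charge balance with fluoride (-1) requires 1 complex ion per 1 fluoride.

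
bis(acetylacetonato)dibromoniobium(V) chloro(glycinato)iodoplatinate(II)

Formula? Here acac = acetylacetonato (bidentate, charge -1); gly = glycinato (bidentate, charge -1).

[Nb(acac)2Br2][PtCl(gly)I]

Cation [Nb…]: ligand charges -4, Nb(V) ⇒ ion charge 1+.
Anion [Pt…]: ligand charges -3, Pt(II) ⇒ ion charge 1−.
One 1+ cation balances one 1− anion.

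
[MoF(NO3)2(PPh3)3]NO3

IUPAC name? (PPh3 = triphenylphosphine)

The 1 nitrate counter-ion carries a total charge of -1, so each complex ion is 1+.
Ligand charges: 1×fluoro (-1 each), 3×triphenylphosphine (neutral), 2×nitrato (-1 each); total -3. So Mo + (-3) = 1+, giving Mo = +4.
Ligands are named alphabetically: fluoro before nitrato before triphenylphosphine.

fluorodinitratotris(triphenylphosphine)molybdenum(IV) nitrate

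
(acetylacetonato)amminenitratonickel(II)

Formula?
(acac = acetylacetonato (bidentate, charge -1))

[Ni(acac)(NH3)(NO3)]

Ligands: 1 ammine (NH3, neutral), 1 nitrato (NO3, -1), 1 acetylacetonato (acac, -1). Ligand charge sum = -2.
With Ni in oxidation state +2, the complex ion is [Ni...].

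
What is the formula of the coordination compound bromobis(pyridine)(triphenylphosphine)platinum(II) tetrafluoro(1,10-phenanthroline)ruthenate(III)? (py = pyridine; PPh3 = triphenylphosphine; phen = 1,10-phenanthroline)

Cation [Pt…]: ligand charges -1, Pt(II) ⇒ ion charge 1+.
Anion [Ru…]: ligand charges -4, Ru(III) ⇒ ion charge 1−.
One 1+ cation balances one 1− anion.

[PtBr(PPh3)(py)2][RuF4(phen)]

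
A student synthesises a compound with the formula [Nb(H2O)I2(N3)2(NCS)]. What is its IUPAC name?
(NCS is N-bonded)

aquadiazidodiiodoisothiocyanatoniobium(V)

There is no counter-ion, so the complex is neutral overall.
Ligand charges: 2×iodo (-1 each), 1×isothiocyanato (-1 each), 1×aqua (neutral), 2×azido (-1 each); total -5. So Nb + (-5) = 0, giving Nb = +5.
Ligands are named alphabetically: aqua before azido before iodo before isothiocyanato.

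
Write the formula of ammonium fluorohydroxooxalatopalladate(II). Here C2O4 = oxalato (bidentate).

(NH4)2[Pd(C2O4)F(OH)]

Ligands: 1 hydroxo (OH, -1), 1 oxalato (C2O4, -2), 1 fluoro (F, -1). Ligand charge sum = -4.
With Pd in oxidation state +2, the complex ion is [Pd...]^2−.
Charge balance with ammonium (+1) requires 1 complex ion per 2 ammonium.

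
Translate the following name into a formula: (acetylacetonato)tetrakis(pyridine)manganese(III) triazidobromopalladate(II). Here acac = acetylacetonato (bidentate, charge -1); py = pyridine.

Cation [Mn…]: ligand charges -1, Mn(III) ⇒ ion charge 2+.
Anion [Pd…]: ligand charges -4, Pd(II) ⇒ ion charge 2−.

[Mn(acac)(py)4][PdBr(N3)3]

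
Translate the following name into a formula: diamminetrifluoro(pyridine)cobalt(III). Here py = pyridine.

Ligands: 3 fluoro (F, -1), 1 pyridine (py, neutral), 2 ammine (NH3, neutral). Ligand charge sum = -3.
With Co in oxidation state +3, the complex ion is [Co...].

[CoF3(NH3)2(py)]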